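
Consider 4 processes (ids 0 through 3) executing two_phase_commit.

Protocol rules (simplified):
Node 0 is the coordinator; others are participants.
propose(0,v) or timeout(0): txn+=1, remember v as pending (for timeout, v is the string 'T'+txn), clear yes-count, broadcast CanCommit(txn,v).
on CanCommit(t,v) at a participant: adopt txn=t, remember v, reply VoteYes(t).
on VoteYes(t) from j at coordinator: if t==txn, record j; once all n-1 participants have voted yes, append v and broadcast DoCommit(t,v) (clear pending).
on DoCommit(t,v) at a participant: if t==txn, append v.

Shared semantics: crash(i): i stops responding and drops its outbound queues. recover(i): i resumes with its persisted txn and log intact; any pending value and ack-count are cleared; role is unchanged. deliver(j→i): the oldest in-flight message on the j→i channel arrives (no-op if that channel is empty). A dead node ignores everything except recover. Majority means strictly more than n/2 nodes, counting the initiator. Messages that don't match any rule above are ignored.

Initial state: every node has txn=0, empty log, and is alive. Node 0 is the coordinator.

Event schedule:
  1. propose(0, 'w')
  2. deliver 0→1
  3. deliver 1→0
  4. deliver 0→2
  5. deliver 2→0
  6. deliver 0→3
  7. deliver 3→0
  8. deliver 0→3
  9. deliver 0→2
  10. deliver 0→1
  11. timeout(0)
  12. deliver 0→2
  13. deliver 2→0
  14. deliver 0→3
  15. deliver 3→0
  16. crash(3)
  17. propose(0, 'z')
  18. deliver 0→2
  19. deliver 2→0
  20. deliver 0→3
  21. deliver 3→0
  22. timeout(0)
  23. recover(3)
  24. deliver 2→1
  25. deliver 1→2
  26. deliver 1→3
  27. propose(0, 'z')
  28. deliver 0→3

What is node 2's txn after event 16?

2

step 1 propose(0,'w'): 0={coor,t=1,log=-}
step 2 deliver 0→1: 1={part,t=1,log=-}
step 3 deliver 1→0: —
step 4 deliver 0→2: 2={part,t=1,log=-}
step 5 deliver 2→0: —
step 6 deliver 0→3: 3={part,t=1,log=-}
step 7 deliver 3→0: 0={coor,t=1,log=w}
step 8 deliver 0→3: 3={part,t=1,log=w}
step 9 deliver 0→2: 2={part,t=1,log=w}
step 10 deliver 0→1: 1={part,t=1,log=w}
step 11 timeout(0): 0={coor,t=2,log=w}
step 12 deliver 0→2: 2={part,t=2,log=w}
step 13 deliver 2→0: —
step 14 deliver 0→3: 3={part,t=2,log=w}
step 15 deliver 3→0: —
step 16 crash(3): 3={✗part,t=2,log=w}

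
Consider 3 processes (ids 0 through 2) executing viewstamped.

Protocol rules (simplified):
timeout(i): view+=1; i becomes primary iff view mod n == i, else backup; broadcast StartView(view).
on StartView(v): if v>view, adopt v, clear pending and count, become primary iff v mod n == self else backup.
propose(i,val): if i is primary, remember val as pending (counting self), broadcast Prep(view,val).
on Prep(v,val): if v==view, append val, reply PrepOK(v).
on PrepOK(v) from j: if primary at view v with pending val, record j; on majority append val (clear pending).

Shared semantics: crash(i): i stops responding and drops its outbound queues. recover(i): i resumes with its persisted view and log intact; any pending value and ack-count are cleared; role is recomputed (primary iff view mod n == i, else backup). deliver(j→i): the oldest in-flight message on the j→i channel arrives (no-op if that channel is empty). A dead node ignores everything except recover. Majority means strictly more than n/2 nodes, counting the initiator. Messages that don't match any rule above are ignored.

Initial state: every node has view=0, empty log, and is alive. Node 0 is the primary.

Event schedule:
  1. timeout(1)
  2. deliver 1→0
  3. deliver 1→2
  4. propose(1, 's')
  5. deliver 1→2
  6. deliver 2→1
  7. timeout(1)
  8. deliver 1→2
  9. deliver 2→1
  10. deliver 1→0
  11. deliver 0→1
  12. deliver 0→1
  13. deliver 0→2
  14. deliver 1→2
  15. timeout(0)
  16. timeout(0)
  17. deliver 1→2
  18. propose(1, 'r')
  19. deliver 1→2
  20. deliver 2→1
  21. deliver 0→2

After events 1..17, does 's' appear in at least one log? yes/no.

yes

after 1 — timeout(1): n1:prim/v1/[-]
after 2 — deliver 1→0: n0:back/v1/[-]
after 3 — deliver 1→2: n2:back/v1/[-]
after 4 — propose(1,'s'): ·
after 5 — deliver 1→2: n2:back/v1/[s]
after 6 — deliver 2→1: n1:prim/v1/[s]
after 7 — timeout(1): n1:back/v2/[s]
after 8 — deliver 1→2: n2:prim/v2/[s]
after 9 — deliver 2→1: ·
after 10 — deliver 1→0: n0:back/v1/[s]
after 11 — deliver 0→1: ·
after 12 — deliver 0→1: ·
after 13 — deliver 0→2: ·
after 14 — deliver 1→2: ·
after 15 — timeout(0): n0:back/v2/[s]
after 16 — timeout(0): n0:prim/v3/[s]
after 17 — deliver 1→2: ·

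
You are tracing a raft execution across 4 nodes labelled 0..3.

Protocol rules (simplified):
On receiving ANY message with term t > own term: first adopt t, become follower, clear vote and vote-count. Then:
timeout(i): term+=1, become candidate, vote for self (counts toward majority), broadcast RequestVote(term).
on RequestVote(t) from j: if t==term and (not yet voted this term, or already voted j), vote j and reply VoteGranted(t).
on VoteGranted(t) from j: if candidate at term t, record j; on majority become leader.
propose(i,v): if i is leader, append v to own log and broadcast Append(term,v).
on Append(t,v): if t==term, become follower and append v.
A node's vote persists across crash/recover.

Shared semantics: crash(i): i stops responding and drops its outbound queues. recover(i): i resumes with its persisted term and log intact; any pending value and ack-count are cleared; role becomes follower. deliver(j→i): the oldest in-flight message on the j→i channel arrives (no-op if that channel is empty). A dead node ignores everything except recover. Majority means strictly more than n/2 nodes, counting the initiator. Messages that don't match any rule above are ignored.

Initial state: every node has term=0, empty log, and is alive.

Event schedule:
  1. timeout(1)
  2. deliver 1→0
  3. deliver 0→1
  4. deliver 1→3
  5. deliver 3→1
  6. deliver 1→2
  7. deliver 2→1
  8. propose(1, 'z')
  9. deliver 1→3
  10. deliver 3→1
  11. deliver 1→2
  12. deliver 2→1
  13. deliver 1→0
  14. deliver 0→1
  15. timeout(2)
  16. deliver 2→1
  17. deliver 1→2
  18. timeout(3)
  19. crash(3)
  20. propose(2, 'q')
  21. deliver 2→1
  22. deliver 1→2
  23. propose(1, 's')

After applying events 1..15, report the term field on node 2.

e1 timeout(1): 1[cand,t=1,-]
e2 deliver 1→0: 0[foll,t=1,-]
e3 deliver 0→1: ·
e4 deliver 1→3: 3[foll,t=1,-]
e5 deliver 3→1: 1[lead,t=1,-]
e6 deliver 1→2: 2[foll,t=1,-]
e7 deliver 2→1: ·
e8 propose(1,'z'): 1[lead,t=1,z]
e9 deliver 1→3: 3[foll,t=1,z]
e10 deliver 3→1: ·
e11 deliver 1→2: 2[foll,t=1,z]
e12 deliver 2→1: ·
e13 deliver 1→0: 0[foll,t=1,z]
e14 deliver 0→1: ·
e15 timeout(2): 2[cand,t=2,z]

2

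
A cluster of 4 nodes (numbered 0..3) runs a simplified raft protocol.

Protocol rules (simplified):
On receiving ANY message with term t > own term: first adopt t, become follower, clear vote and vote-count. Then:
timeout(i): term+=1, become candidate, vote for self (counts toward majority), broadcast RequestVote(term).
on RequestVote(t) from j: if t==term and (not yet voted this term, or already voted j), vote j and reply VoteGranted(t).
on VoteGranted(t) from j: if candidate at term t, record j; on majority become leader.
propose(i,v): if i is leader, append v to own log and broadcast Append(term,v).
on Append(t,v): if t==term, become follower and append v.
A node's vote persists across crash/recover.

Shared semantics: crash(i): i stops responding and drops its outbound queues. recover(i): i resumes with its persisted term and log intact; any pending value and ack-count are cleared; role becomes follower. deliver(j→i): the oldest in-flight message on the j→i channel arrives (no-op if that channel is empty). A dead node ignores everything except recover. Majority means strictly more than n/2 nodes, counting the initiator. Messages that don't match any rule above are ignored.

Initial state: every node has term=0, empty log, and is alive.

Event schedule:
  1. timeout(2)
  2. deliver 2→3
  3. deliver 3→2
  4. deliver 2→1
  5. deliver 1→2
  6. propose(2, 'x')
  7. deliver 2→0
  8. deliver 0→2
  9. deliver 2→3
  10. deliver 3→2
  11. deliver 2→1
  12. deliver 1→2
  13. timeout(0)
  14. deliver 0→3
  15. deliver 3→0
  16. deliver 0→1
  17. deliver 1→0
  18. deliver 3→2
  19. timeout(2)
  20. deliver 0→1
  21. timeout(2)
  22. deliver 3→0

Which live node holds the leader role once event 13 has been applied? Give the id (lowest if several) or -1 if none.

2

step 1 timeout(2): 2={cand,t=1,log=-}
step 2 deliver 2→3: 3={foll,t=1,log=-}
step 3 deliver 3→2: —
step 4 deliver 2→1: 1={foll,t=1,log=-}
step 5 deliver 1→2: 2={lead,t=1,log=-}
step 6 propose(2,'x'): 2={lead,t=1,log=x}
step 7 deliver 2→0: 0={foll,t=1,log=-}
step 8 deliver 0→2: —
step 9 deliver 2→3: 3={foll,t=1,log=x}
step 10 deliver 3→2: —
step 11 deliver 2→1: 1={foll,t=1,log=x}
step 12 deliver 1→2: —
step 13 timeout(0): 0={cand,t=2,log=-}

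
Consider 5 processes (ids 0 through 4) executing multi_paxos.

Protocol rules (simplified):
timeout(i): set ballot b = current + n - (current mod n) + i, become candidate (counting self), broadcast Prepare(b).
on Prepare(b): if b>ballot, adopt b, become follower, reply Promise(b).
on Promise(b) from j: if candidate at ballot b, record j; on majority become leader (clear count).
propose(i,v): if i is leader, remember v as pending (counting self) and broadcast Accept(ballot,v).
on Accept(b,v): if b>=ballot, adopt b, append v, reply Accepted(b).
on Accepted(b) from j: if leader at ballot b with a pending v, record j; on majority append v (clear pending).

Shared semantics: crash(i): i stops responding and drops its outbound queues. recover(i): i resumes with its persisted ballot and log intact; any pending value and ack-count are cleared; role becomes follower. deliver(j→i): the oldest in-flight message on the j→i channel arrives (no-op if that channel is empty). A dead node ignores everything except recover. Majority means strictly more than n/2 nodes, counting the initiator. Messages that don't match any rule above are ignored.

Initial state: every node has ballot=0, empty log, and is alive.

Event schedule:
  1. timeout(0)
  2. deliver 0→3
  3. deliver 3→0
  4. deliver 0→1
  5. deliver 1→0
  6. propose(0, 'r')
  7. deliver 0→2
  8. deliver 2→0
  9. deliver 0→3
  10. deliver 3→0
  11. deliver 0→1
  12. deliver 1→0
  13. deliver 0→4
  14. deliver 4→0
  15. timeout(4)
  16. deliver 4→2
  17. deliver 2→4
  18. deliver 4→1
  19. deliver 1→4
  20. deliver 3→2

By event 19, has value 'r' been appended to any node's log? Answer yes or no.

yes

[1] timeout(0) → N0(cand b5 [-])
[2] deliver 0→3 → N3(foll b5 [-])
[3] deliver 3→0 → ∅
[4] deliver 0→1 → N1(foll b5 [-])
[5] deliver 1→0 → N0(lead b5 [-])
[6] propose(0,'r') → ∅
[7] deliver 0→2 → N2(foll b5 [-])
[8] deliver 2→0 → ∅
[9] deliver 0→3 → N3(foll b5 [r])
[10] deliver 3→0 → ∅
[11] deliver 0→1 → N1(foll b5 [r])
[12] deliver 1→0 → N0(lead b5 [r])
[13] deliver 0→4 → N4(foll b5 [-])
[14] deliver 4→0 → ∅
[15] timeout(4) → N4(cand b14 [-])
[16] deliver 4→2 → N2(foll b14 [-])
[17] deliver 2→4 → ∅
[18] deliver 4→1 → N1(foll b14 [r])
[19] deliver 1→4 → N4(lead b14 [-])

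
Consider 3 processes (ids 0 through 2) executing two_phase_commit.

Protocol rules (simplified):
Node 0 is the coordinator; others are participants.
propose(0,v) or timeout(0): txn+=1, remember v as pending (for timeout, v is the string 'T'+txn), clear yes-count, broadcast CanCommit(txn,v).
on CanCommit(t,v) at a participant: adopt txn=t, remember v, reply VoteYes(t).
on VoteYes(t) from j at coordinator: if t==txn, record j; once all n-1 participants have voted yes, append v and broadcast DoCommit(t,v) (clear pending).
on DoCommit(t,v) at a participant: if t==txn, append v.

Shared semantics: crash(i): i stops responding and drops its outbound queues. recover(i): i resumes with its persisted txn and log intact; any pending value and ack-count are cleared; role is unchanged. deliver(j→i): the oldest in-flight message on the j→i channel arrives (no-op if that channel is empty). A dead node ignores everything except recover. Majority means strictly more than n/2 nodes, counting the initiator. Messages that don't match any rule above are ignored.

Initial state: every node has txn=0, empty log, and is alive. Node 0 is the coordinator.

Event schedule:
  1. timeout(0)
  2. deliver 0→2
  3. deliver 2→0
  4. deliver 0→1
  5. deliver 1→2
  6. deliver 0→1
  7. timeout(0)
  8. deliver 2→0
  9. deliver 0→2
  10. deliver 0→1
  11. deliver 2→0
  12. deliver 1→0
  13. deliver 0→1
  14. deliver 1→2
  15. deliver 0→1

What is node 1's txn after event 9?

1

e1 timeout(0): 0[coor,t=1,-]
e2 deliver 0→2: 2[part,t=1,-]
e3 deliver 2→0: ·
e4 deliver 0→1: 1[part,t=1,-]
e5 deliver 1→2: ·
e6 deliver 0→1: ·
e7 timeout(0): 0[coor,t=2,-]
e8 deliver 2→0: ·
e9 deliver 0→2: 2[part,t=2,-]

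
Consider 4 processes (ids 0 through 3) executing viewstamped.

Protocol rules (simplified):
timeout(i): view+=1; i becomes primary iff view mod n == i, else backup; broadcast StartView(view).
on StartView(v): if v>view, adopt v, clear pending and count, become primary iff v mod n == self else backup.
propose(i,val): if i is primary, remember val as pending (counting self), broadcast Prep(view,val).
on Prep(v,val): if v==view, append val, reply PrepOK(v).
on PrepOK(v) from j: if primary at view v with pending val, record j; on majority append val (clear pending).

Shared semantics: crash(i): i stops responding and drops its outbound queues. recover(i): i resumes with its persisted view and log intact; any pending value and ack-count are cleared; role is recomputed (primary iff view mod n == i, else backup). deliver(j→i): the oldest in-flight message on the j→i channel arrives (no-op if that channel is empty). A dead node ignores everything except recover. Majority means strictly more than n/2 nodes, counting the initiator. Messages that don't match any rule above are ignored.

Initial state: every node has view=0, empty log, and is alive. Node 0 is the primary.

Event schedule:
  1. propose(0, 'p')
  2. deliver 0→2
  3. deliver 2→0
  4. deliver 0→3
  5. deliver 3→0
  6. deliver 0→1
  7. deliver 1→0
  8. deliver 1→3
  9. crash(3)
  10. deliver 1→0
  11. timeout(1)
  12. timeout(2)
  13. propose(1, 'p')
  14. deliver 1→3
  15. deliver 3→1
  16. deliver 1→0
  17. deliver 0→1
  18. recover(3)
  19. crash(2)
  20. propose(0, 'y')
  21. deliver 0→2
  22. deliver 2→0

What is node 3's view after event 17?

after 1 — propose(0,'p'): ·
after 2 — deliver 0→2: n2:back/v0/[p]
after 3 — deliver 2→0: ·
after 4 — deliver 0→3: n3:back/v0/[p]
after 5 — deliver 3→0: n0:prim/v0/[p]
after 6 — deliver 0→1: n1:back/v0/[p]
after 7 — deliver 1→0: ·
after 8 — deliver 1→3: ·
after 9 — crash(3): n3:✗back/v0/[p]
after 10 — deliver 1→0: ·
after 11 — timeout(1): n1:prim/v1/[p]
after 12 — timeout(2): n2:back/v1/[p]
after 13 — propose(1,'p'): ·
after 14 — deliver 1→3: ·
after 15 — deliver 3→1: ·
after 16 — deliver 1→0: n0:back/v1/[p]
after 17 — deliver 0→1: ·

0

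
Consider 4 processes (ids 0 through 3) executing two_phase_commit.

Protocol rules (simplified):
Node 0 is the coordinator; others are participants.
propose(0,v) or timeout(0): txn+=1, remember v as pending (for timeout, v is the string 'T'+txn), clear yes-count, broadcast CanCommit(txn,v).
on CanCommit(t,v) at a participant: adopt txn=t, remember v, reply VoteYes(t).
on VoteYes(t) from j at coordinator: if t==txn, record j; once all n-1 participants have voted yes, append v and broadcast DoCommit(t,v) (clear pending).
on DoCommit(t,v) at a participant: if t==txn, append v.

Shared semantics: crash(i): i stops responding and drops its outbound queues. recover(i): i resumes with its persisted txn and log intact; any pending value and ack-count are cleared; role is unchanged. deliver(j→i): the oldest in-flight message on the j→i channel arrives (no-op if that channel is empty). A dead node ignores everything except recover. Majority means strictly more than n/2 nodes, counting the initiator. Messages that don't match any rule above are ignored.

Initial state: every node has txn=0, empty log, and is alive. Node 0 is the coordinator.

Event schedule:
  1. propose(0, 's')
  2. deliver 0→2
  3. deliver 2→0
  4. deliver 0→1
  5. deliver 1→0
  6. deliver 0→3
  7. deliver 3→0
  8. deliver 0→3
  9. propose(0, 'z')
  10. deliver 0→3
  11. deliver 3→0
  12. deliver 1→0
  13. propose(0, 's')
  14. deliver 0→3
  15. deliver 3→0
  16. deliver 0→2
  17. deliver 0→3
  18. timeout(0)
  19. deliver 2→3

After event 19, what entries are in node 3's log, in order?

[1] propose(0,'s') → N0(coor t1 [-])
[2] deliver 0→2 → N2(part t1 [-])
[3] deliver 2→0 → ∅
[4] deliver 0→1 → N1(part t1 [-])
[5] deliver 1→0 → ∅
[6] deliver 0→3 → N3(part t1 [-])
[7] deliver 3→0 → N0(coor t1 [s])
[8] deliver 0→3 → N3(part t1 [s])
[9] propose(0,'z') → N0(coor t2 [s])
[10] deliver 0→3 → N3(part t2 [s])
[11] deliver 3→0 → ∅
[12] deliver 1→0 → ∅
[13] propose(0,'s') → N0(coor t3 [s])
[14] deliver 0→3 → N3(part t3 [s])
[15] deliver 3→0 → ∅
[16] deliver 0→2 → N2(part t1 [s])
[17] deliver 0→3 → ∅
[18] timeout(0) → N0(coor t4 [s])
[19] deliver 2→3 → ∅

s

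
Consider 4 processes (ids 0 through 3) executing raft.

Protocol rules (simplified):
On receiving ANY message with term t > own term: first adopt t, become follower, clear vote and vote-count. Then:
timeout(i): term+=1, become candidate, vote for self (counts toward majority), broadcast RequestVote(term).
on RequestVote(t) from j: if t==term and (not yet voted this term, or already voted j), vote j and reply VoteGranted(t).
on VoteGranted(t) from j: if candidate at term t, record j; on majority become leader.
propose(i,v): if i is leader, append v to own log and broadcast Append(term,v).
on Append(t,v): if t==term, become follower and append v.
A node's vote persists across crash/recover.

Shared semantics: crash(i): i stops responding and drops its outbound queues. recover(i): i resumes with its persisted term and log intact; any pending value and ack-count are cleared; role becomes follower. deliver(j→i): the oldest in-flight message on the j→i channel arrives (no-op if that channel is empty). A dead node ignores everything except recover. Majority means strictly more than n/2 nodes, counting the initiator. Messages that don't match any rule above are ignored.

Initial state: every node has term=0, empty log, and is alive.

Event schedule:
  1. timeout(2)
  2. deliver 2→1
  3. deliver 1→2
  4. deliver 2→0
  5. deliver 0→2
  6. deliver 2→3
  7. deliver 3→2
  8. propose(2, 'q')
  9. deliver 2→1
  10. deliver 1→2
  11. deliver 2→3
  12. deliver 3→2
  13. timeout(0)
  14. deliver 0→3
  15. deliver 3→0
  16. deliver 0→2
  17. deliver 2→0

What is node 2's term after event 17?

2

e1 timeout(2): 2[cand,t=1,-]
e2 deliver 2→1: 1[foll,t=1,-]
e3 deliver 1→2: ·
e4 deliver 2→0: 0[foll,t=1,-]
e5 deliver 0→2: 2[lead,t=1,-]
e6 deliver 2→3: 3[foll,t=1,-]
e7 deliver 3→2: ·
e8 propose(2,'q'): 2[lead,t=1,q]
e9 deliver 2→1: 1[foll,t=1,q]
e10 deliver 1→2: ·
e11 deliver 2→3: 3[foll,t=1,q]
e12 deliver 3→2: ·
e13 timeout(0): 0[cand,t=2,-]
e14 deliver 0→3: 3[foll,t=2,q]
e15 deliver 3→0: ·
e16 deliver 0→2: 2[foll,t=2,q]
e17 deliver 2→0: ·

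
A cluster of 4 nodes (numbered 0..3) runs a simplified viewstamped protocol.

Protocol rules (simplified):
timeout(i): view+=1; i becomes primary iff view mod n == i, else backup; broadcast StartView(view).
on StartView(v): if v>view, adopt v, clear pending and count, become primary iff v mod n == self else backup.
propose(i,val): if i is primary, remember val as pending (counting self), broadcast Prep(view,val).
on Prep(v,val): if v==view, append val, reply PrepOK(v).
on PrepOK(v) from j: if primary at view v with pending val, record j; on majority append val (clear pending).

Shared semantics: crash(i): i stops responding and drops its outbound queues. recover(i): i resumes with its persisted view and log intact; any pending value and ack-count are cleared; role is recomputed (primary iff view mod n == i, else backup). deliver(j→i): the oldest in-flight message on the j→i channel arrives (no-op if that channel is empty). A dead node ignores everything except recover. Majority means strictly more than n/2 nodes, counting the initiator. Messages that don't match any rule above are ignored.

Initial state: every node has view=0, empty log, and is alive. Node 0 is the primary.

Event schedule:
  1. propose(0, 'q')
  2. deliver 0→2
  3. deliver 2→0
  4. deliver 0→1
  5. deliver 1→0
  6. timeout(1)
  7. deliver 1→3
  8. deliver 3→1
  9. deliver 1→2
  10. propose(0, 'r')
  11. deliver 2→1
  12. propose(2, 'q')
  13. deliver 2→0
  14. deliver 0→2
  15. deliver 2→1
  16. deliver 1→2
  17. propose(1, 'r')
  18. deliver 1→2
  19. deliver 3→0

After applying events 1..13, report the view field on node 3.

after 1 — propose(0,'q'): ·
after 2 — deliver 0→2: n2:back/v0/[q]
after 3 — deliver 2→0: ·
after 4 — deliver 0→1: n1:back/v0/[q]
after 5 — deliver 1→0: n0:prim/v0/[q]
after 6 — timeout(1): n1:prim/v1/[q]
after 7 — deliver 1→3: n3:back/v1/[-]
after 8 — deliver 3→1: ·
after 9 — deliver 1→2: n2:back/v1/[q]
after 10 — propose(0,'r'): ·
after 11 — deliver 2→1: ·
after 12 — propose(2,'q'): ·
after 13 — deliver 2→0: ·

1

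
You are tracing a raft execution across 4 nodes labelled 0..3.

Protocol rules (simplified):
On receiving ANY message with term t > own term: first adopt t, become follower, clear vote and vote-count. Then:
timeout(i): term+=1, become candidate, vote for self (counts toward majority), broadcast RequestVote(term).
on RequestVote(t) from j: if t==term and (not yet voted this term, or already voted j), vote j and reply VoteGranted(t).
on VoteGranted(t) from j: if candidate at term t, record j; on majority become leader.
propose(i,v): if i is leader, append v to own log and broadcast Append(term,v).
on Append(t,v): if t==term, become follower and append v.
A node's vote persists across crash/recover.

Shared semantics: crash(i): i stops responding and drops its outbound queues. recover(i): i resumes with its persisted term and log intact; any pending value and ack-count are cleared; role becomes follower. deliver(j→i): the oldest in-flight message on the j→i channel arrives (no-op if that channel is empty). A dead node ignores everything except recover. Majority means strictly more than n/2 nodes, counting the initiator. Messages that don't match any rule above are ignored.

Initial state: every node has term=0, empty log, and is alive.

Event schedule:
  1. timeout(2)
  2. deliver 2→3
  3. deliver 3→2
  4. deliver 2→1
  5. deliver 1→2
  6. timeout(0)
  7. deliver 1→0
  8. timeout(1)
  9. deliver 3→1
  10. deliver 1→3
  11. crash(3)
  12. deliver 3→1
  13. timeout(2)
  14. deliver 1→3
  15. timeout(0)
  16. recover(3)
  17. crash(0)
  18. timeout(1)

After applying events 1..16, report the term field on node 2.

1. timeout(2):  <2:cand t1 ->
2. deliver 2→3:  <3:foll t1 ->
3. deliver 3→2:  nop
4. deliver 2→1:  <1:foll t1 ->
5. deliver 1→2:  <2:lead t1 ->
6. timeout(0):  <0:cand t1 ->
7. deliver 1→0:  nop
8. timeout(1):  <1:cand t2 ->
9. deliver 3→1:  nop
10. deliver 1→3:  <3:foll t2 ->
11. crash(3):  <3:✗foll t2 ->
12. deliver 3→1:  nop
13. timeout(2):  <2:cand t2 ->
14. deliver 1→3:  nop
15. timeout(0):  <0:cand t2 ->
16. recover(3):  <3:foll t2 ->

2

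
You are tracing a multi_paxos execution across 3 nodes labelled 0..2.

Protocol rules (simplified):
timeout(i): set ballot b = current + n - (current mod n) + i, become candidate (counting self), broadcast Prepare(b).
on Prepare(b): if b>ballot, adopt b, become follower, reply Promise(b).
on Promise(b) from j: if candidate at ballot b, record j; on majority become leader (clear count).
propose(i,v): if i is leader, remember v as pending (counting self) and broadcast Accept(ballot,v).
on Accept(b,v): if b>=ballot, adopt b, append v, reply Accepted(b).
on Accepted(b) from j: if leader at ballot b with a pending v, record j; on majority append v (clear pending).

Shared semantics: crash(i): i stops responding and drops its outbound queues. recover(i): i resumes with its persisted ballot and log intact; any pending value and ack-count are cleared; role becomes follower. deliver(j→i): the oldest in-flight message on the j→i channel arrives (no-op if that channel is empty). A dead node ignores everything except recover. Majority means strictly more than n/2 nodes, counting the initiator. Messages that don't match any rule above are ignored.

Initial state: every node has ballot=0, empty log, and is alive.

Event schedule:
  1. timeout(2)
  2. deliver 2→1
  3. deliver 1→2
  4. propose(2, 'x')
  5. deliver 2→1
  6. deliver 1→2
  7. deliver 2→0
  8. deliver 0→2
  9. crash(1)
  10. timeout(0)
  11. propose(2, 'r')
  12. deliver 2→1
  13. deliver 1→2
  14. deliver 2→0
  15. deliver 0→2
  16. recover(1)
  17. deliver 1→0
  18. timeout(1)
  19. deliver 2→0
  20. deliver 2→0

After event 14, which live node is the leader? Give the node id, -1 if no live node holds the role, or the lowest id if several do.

1. timeout(2):  <2:cand b5 ->
2. deliver 2→1:  <1:foll b5 ->
3. deliver 1→2:  <2:lead b5 ->
4. propose(2,'x'):  nop
5. deliver 2→1:  <1:foll b5 x>
6. deliver 1→2:  <2:lead b5 x>
7. deliver 2→0:  <0:foll b5 ->
8. deliver 0→2:  nop
9. crash(1):  <1:✗foll b5 x>
10. timeout(0):  <0:cand b6 ->
11. propose(2,'r'):  nop
12. deliver 2→1:  nop
13. deliver 1→2:  nop
14. deliver 2→0:  nop

2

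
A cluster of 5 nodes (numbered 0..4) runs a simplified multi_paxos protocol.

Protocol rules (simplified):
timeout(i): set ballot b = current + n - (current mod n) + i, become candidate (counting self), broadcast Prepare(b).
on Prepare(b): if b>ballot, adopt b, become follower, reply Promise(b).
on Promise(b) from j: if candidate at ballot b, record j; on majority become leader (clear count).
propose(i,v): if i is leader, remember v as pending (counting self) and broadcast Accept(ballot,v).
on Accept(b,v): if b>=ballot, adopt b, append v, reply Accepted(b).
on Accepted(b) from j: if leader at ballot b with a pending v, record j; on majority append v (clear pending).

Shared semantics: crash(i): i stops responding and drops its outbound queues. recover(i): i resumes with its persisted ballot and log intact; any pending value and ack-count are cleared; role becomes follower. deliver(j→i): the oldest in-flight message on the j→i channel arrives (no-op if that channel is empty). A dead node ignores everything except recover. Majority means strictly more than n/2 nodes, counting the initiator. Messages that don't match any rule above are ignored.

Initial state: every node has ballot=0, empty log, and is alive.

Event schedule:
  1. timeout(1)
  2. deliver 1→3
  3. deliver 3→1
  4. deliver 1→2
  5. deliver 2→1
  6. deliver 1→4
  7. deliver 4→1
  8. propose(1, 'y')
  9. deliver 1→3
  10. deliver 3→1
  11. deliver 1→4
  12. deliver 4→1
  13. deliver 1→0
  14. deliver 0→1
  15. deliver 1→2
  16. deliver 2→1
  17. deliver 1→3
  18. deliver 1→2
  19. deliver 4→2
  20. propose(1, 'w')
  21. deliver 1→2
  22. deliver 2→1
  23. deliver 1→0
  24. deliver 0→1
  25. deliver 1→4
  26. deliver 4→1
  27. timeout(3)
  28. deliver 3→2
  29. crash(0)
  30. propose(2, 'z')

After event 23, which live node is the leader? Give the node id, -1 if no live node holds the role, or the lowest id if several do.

1

[1] timeout(1) → N1(cand b6 [-])
[2] deliver 1→3 → N3(foll b6 [-])
[3] deliver 3→1 → ∅
[4] deliver 1→2 → N2(foll b6 [-])
[5] deliver 2→1 → N1(lead b6 [-])
[6] deliver 1→4 → N4(foll b6 [-])
[7] deliver 4→1 → ∅
[8] propose(1,'y') → ∅
[9] deliver 1→3 → N3(foll b6 [y])
[10] deliver 3→1 → ∅
[11] deliver 1→4 → N4(foll b6 [y])
[12] deliver 4→1 → N1(lead b6 [y])
[13] deliver 1→0 → N0(foll b6 [-])
[14] deliver 0→1 → ∅
[15] deliver 1→2 → N2(foll b6 [y])
[16] deliver 2→1 → ∅
[17] deliver 1→3 → ∅
[18] deliver 1→2 → ∅
[19] deliver 4→2 → ∅
[20] propose(1,'w') → ∅
[21] deliver 1→2 → N2(foll b6 [y,w])
[22] deliver 2→1 → ∅
[23] deliver 1→0 → N0(foll b6 [y])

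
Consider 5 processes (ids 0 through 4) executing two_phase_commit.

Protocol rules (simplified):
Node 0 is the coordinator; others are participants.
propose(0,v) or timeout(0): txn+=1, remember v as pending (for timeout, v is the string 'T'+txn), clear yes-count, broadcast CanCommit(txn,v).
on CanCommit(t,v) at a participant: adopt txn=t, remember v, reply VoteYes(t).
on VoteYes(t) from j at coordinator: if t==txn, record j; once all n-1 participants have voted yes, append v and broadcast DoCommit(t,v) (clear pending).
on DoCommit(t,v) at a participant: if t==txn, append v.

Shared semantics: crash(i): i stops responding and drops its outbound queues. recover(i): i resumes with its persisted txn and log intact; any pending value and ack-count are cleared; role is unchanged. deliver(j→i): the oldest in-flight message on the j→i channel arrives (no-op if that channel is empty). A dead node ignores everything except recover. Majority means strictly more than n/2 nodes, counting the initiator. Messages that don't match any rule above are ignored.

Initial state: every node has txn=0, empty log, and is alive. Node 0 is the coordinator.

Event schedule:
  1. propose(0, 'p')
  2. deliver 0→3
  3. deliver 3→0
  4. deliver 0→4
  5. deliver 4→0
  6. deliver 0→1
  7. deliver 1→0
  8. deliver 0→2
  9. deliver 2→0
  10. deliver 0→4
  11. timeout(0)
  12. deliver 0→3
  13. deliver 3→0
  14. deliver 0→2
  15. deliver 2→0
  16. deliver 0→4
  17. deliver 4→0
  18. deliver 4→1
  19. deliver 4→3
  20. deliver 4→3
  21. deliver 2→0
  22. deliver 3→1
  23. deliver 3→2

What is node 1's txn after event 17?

step 1 propose(0,'p'): 0={coor,t=1,log=-}
step 2 deliver 0→3: 3={part,t=1,log=-}
step 3 deliver 3→0: —
step 4 deliver 0→4: 4={part,t=1,log=-}
step 5 deliver 4→0: —
step 6 deliver 0→1: 1={part,t=1,log=-}
step 7 deliver 1→0: —
step 8 deliver 0→2: 2={part,t=1,log=-}
step 9 deliver 2→0: 0={coor,t=1,log=p}
step 10 deliver 0→4: 4={part,t=1,log=p}
step 11 timeout(0): 0={coor,t=2,log=p}
step 12 deliver 0→3: 3={part,t=1,log=p}
step 13 deliver 3→0: —
step 14 deliver 0→2: 2={part,t=1,log=p}
step 15 deliver 2→0: —
step 16 deliver 0→4: 4={part,t=2,log=p}
step 17 deliver 4→0: —

1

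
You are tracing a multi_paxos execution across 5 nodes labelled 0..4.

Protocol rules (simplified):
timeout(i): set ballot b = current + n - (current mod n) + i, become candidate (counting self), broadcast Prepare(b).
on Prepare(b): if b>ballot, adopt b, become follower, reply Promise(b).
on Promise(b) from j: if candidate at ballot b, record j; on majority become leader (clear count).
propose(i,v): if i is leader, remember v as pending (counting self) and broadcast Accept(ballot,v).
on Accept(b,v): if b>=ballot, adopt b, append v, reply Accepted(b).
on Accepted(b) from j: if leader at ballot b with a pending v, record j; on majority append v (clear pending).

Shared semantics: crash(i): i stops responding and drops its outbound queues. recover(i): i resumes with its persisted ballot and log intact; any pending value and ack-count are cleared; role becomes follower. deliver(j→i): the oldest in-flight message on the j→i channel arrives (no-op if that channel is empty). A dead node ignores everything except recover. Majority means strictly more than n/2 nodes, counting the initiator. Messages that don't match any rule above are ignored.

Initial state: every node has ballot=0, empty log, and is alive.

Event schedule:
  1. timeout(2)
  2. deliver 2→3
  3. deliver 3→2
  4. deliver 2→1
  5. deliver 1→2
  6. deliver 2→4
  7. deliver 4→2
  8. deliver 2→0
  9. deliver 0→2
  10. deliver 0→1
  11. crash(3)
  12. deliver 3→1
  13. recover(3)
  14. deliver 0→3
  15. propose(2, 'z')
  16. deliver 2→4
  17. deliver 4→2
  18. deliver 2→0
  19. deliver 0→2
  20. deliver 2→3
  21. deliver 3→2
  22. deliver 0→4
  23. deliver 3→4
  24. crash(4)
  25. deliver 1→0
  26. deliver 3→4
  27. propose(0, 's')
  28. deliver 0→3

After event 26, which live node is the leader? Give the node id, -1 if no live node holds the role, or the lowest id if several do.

2

e1 timeout(2): 2[cand,b=7,-]
e2 deliver 2→3: 3[foll,b=7,-]
e3 deliver 3→2: ·
e4 deliver 2→1: 1[foll,b=7,-]
e5 deliver 1→2: 2[lead,b=7,-]
e6 deliver 2→4: 4[foll,b=7,-]
e7 deliver 4→2: ·
e8 deliver 2→0: 0[foll,b=7,-]
e9 deliver 0→2: ·
e10 deliver 0→1: ·
e11 crash(3): 3[✗foll,b=7,-]
e12 deliver 3→1: ·
e13 recover(3): 3[foll,b=7,-]
e14 deliver 0→3: ·
e15 propose(2,'z'): ·
e16 deliver 2→4: 4[foll,b=7,z]
e17 deliver 4→2: ·
e18 deliver 2→0: 0[foll,b=7,z]
e19 deliver 0→2: 2[lead,b=7,z]
e20 deliver 2→3: 3[foll,b=7,z]
e21 deliver 3→2: ·
e22 deliver 0→4: ·
e23 deliver 3→4: ·
e24 crash(4): 4[✗foll,b=7,z]
e25 deliver 1→0: ·
e26 deliver 3→4: ·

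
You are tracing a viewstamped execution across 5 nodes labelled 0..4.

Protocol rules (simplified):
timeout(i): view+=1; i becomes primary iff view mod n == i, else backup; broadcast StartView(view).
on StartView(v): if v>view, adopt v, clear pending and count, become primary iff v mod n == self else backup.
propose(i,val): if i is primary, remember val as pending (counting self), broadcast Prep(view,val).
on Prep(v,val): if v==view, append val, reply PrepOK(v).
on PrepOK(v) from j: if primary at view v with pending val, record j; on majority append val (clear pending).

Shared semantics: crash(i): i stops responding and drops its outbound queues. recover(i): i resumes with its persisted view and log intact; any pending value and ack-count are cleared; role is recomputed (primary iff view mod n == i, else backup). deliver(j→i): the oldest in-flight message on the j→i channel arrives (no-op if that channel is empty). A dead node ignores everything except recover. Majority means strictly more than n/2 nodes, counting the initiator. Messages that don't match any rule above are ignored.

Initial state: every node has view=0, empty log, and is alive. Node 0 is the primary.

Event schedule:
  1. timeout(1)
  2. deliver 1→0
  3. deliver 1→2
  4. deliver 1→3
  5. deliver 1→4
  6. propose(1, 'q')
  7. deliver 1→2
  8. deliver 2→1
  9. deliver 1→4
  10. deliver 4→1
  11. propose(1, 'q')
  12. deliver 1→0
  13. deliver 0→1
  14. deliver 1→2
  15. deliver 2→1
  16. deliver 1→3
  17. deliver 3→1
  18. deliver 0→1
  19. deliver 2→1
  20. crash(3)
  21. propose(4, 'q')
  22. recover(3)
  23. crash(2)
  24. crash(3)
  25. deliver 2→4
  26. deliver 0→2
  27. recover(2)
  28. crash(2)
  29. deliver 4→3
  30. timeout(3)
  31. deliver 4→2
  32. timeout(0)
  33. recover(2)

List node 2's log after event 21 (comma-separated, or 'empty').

q,q

e1 timeout(1): 1[prim,v=1,-]
e2 deliver 1→0: 0[back,v=1,-]
e3 deliver 1→2: 2[back,v=1,-]
e4 deliver 1→3: 3[back,v=1,-]
e5 deliver 1→4: 4[back,v=1,-]
e6 propose(1,'q'): ·
e7 deliver 1→2: 2[back,v=1,q]
e8 deliver 2→1: ·
e9 deliver 1→4: 4[back,v=1,q]
e10 deliver 4→1: 1[prim,v=1,q]
e11 propose(1,'q'): ·
e12 deliver 1→0: 0[back,v=1,q]
e13 deliver 0→1: ·
e14 deliver 1→2: 2[back,v=1,q,q]
e15 deliver 2→1: 1[prim,v=1,q,q]
e16 deliver 1→3: 3[back,v=1,q]
e17 deliver 3→1: ·
e18 deliver 0→1: ·
e19 deliver 2→1: ·
e20 crash(3): 3[✗back,v=1,q]
e21 propose(4,'q'): ·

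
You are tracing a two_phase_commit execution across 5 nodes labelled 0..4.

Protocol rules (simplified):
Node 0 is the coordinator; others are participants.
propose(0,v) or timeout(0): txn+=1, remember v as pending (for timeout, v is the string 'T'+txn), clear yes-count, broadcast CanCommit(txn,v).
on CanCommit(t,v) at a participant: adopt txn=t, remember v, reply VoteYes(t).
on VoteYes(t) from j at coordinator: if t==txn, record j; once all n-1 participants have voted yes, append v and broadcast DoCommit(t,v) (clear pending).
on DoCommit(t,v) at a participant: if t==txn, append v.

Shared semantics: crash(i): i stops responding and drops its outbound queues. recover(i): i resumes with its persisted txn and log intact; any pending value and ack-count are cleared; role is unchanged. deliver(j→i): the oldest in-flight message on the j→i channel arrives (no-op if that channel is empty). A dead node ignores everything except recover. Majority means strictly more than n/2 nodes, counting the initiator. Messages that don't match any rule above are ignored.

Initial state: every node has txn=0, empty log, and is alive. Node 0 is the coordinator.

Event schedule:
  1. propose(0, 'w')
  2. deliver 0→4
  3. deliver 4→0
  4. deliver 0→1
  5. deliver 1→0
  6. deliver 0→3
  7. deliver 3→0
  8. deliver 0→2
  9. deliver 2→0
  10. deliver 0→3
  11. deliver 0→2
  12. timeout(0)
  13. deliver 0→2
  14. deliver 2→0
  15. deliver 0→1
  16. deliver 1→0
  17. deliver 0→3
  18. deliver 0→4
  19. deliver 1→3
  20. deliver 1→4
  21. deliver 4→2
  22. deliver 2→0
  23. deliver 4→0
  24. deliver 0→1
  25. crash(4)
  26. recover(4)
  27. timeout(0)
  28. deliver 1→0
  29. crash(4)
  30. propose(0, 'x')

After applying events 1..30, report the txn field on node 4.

1

step 1 propose(0,'w'): 0={coor,t=1,log=-}
step 2 deliver 0→4: 4={part,t=1,log=-}
step 3 deliver 4→0: —
step 4 deliver 0→1: 1={part,t=1,log=-}
step 5 deliver 1→0: —
step 6 deliver 0→3: 3={part,t=1,log=-}
step 7 deliver 3→0: —
step 8 deliver 0→2: 2={part,t=1,log=-}
step 9 deliver 2→0: 0={coor,t=1,log=w}
step 10 deliver 0→3: 3={part,t=1,log=w}
step 11 deliver 0→2: 2={part,t=1,log=w}
step 12 timeout(0): 0={coor,t=2,log=w}
step 13 deliver 0→2: 2={part,t=2,log=w}
step 14 deliver 2→0: —
step 15 deliver 0→1: 1={part,t=1,log=w}
step 16 deliver 1→0: —
step 17 deliver 0→3: 3={part,t=2,log=w}
step 18 deliver 0→4: 4={part,t=1,log=w}
step 19 deliver 1→3: —
step 20 deliver 1→4: —
step 21 deliver 4→2: —
step 22 deliver 2→0: —
step 23 deliver 4→0: —
step 24 deliver 0→1: 1={part,t=2,log=w}
step 25 crash(4): 4={✗part,t=1,log=w}
step 26 recover(4): 4={part,t=1,log=w}
step 27 timeout(0): 0={coor,t=3,log=w}
step 28 deliver 1→0: —
step 29 crash(4): 4={✗part,t=1,log=w}
step 30 propose(0,'x'): 0={coor,t=4,log=w}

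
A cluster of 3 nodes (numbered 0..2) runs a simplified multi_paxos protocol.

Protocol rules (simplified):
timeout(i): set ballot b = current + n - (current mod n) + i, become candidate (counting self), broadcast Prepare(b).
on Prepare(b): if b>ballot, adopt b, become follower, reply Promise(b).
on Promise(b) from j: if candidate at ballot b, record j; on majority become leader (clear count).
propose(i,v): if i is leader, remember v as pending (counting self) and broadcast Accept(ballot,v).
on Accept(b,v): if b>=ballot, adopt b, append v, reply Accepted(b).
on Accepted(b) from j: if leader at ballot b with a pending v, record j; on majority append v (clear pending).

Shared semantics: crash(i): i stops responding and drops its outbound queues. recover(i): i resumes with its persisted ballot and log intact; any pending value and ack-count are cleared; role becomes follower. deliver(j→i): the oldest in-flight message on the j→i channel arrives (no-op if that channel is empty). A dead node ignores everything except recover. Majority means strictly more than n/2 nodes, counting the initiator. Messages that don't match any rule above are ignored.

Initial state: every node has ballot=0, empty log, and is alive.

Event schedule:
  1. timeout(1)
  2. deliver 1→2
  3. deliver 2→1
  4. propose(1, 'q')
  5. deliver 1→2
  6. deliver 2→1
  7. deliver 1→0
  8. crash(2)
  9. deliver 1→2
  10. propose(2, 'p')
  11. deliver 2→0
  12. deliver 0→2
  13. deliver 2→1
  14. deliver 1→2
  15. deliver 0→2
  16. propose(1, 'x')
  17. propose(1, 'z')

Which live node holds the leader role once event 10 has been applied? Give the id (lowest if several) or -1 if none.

1

after 1 — timeout(1): n1:cand/b4/[-]
after 2 — deliver 1→2: n2:foll/b4/[-]
after 3 — deliver 2→1: n1:lead/b4/[-]
after 4 — propose(1,'q'): ·
after 5 — deliver 1→2: n2:foll/b4/[q]
after 6 — deliver 2→1: n1:lead/b4/[q]
after 7 — deliver 1→0: n0:foll/b4/[-]
after 8 — crash(2): n2:✗foll/b4/[q]
after 9 — deliver 1→2: ·
after 10 — propose(2,'p'): ·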